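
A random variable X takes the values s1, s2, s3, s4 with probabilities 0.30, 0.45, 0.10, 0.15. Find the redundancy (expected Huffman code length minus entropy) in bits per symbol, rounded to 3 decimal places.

Entropy H = −Σ p log₂ p ≈ 1.7822 bits.
Huffman merges: 1/10+3/20→1/4; 1/4+3/10→11/20; 9/20+11/20→1. L = 9/5 ≈ 1.8000.
L − H = 1.8000 − 1.7822 = 0.018 bits.

0.018 bits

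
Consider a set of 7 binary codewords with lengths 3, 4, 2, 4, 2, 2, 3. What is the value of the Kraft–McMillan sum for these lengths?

With common denominator 2^4 = 16: Σ 2^(−ℓᵢ) = 2/16 + 1/16 + 4/16 + 1/16 + 4/16 + 4/16 + 2/16 = 18/16 = 1.125.

1.125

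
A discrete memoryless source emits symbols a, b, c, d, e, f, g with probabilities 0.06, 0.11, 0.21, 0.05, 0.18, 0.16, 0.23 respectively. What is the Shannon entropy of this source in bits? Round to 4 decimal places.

2.6387 bits

H = −Σ pᵢ log₂ pᵢ.
−0.06·log₂(0.06) = 0.2435
−0.11·log₂(0.11) = 0.3503
−0.21·log₂(0.21) = 0.4728
−0.05·log₂(0.05) = 0.2161
−0.18·log₂(0.18) = 0.4453
−0.16·log₂(0.16) = 0.4230
−0.23·log₂(0.23) = 0.4877
Sum ≈ 2.6387 → 2.6387 bits.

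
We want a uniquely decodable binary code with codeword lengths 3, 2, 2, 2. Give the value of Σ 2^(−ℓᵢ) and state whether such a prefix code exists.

0.875; yes

With common denominator 2^3 = 8: Σ 2^(−ℓᵢ) = 1/8 + 2/8 + 2/8 + 2/8 = 7/8 = 0.875.
Kraft's inequality requires Σ ≤ 1; here Σ = 0.875 ≤ 1, so such a prefix code exists.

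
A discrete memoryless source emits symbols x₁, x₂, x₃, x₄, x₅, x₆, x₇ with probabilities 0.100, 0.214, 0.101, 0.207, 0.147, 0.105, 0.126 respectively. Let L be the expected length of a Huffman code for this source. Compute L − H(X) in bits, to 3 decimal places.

0.043 bits

Entropy H = −Σ p log₂ p ≈ 2.7372 bits.
Huffman merges: 1/10+101/1000→201/1000; 21/200+63/500→231/1000; 147/1000+201/1000→87/250; 207/1000+107/500→421/1000; 231/1000+87/250→579/1000; 421/1000+579/1000→1. L = 139/50 ≈ 2.7800.
L − H = 2.7800 − 2.7372 = 0.043 bits.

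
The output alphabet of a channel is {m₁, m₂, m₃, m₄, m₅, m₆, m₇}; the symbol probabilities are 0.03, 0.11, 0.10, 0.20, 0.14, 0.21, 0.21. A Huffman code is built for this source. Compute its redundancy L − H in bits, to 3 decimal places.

0.069 bits

Entropy H = −Σ p log₂ p ≈ 2.6414 bits.
Huffman merges: 3/100+1/10→13/100; 11/100+13/100→6/25; 7/50+1/5→17/50; 21/100+21/100→21/50; 6/25+17/50→29/50; 21/50+29/50→1. L = 271/100 ≈ 2.7100.
L − H = 2.7100 − 2.6414 = 0.069 bits.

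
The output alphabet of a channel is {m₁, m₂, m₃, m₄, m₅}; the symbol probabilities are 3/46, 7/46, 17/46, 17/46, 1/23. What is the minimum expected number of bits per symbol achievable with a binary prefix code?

Repeatedly combine the two least-probable nodes; the expected code length is the sum of the merged weights.
merge 1/23 + 3/46 → 5/46
merge 5/46 + 7/46 → 6/23
merge 6/23 + 17/46 → 29/46
merge 17/46 + 29/46 → 1
L = 5/46 + 6/23 + 29/46 + 1 = 2 bits/symbol.

2 bits/symbol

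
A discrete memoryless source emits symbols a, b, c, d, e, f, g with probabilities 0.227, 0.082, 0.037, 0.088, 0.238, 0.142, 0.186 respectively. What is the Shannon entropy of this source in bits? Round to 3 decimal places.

H = −Σ pᵢ log₂ pᵢ.
−0.227·log₂(0.227) = 0.4856
−0.082·log₂(0.082) = 0.2959
−0.037·log₂(0.037) = 0.1760
−0.088·log₂(0.088) = 0.3086
−0.238·log₂(0.238) = 0.4929
−0.142·log₂(0.142) = 0.3999
−0.186·log₂(0.186) = 0.4514
Sum ≈ 2.6101 → 2.610 bits.

2.610 bits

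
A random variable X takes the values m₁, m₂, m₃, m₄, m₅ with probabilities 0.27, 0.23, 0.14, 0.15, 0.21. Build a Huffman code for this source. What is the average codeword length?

Repeatedly combine the two least-probable nodes; the expected code length is the sum of the merged weights.
merge 7/50 + 3/20 → 29/100
merge 21/100 + 23/100 → 11/25
merge 27/100 + 29/100 → 14/25
merge 11/25 + 14/25 → 1
L = 29/100 + 11/25 + 14/25 + 1 = 229/100 = 2.29 bits/symbol.

2.29 bits/symbol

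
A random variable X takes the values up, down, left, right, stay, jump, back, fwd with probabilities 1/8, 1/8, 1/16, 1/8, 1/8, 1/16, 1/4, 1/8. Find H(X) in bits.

2.875 bits

Each probability is a power of 1/2, so log₂(1/p) is an integer.
H = Σ p·log₂(1/p) = 1/8·3 + 1/8·3 + 1/16·4 + 1/8·3 + 1/8·3 + 1/16·4 + 1/4·2 + 1/8·3 = 2.875 bits.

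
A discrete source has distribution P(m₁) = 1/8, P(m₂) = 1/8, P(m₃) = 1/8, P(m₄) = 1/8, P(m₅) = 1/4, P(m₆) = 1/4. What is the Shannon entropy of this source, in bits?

2.5 bits

Each probability is a power of 1/2, so log₂(1/p) is an integer.
H = Σ p·log₂(1/p) = 1/8·3 + 1/8·3 + 1/8·3 + 1/8·3 + 1/4·2 + 1/4·2 = 2.5 bits.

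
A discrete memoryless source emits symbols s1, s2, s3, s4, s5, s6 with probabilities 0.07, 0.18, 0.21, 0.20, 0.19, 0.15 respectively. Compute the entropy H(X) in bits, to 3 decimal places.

2.517 bits

H = −Σ pᵢ log₂ pᵢ.
−0.07·log₂(0.07) = 0.2686
−0.18·log₂(0.18) = 0.4453
−0.21·log₂(0.21) = 0.4728
−0.20·log₂(0.20) = 0.4644
−0.19·log₂(0.19) = 0.4552
−0.15·log₂(0.15) = 0.4105
Sum ≈ 2.5168 → 2.517 bits.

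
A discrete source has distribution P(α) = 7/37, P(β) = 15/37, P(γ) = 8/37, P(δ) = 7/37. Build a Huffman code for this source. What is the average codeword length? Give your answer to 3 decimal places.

1.973 bits/symbol

Repeatedly combine the two least-probable nodes; the expected code length is the sum of the merged weights.
merge 7/37 + 7/37 → 14/37
merge 8/37 + 14/37 → 22/37
merge 15/37 + 22/37 → 1
L = 14/37 + 22/37 + 1 = 73/37 ≈ 1.973 bits/symbol.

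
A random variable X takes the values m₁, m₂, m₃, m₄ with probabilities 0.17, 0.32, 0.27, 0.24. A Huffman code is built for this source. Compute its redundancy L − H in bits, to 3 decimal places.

0.035 bits

Entropy H = −Σ p log₂ p ≈ 1.9648 bits.
Huffman merges: 17/100+6/25→41/100; 27/100+8/25→59/100; 41/100+59/100→1. L = 2 ≈ 2.0000.
L − H = 2.0000 − 1.9648 = 0.035 bits.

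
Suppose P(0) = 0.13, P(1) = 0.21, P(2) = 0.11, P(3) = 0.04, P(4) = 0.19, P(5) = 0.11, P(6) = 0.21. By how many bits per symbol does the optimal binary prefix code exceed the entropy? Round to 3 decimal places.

0.060 bits

Entropy H = −Σ p log₂ p ≈ 2.6698 bits.
Huffman merges: 1/25+11/100→3/20; 11/100+13/100→6/25; 3/20+19/100→17/50; 21/100+21/100→21/50; 6/25+17/50→29/50; 21/50+29/50→1. L = 273/100 ≈ 2.7300.
L − H = 2.7300 − 2.6698 = 0.060 bits.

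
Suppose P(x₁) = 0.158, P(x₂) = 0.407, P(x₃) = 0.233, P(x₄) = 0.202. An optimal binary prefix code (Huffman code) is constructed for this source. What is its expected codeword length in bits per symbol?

1.953 bits/symbol

Repeatedly combine the two least-probable nodes; the expected code length is the sum of the merged weights.
merge 79/500 + 101/500 → 9/25
merge 233/1000 + 9/25 → 593/1000
merge 407/1000 + 593/1000 → 1
L = 9/25 + 593/1000 + 1 = 1953/1000 = 1.953 bits/symbol.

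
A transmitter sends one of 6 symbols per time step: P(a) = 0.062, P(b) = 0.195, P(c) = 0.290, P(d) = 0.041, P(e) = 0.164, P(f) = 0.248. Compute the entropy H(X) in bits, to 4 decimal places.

2.3421 bits

H = −Σ pᵢ log₂ pᵢ.
−0.062·log₂(0.062) = 0.2487
−0.195·log₂(0.195) = 0.4599
−0.290·log₂(0.290) = 0.5179
−0.041·log₂(0.041) = 0.1889
−0.164·log₂(0.164) = 0.4278
−0.248·log₂(0.248) = 0.4989
Sum ≈ 2.3421 → 2.3421 bits.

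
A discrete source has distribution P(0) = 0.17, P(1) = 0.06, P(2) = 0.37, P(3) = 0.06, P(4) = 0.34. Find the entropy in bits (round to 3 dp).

H = −Σ pᵢ log₂ pᵢ.
−0.17·log₂(0.17) = 0.4346
−0.06·log₂(0.06) = 0.2435
−0.37·log₂(0.37) = 0.5307
−0.06·log₂(0.06) = 0.2435
−0.34·log₂(0.34) = 0.5292
Sum ≈ 1.9816 → 1.982 bits.

1.982 bits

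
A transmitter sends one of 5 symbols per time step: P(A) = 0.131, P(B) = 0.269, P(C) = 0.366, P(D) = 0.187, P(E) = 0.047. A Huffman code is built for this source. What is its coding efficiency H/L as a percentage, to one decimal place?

95.7%

Entropy H = −Σ p log₂ p ≈ 2.0841 bits.
Huffman merges: 47/1000+131/1000→89/500; 89/500+187/1000→73/200; 269/1000+73/200→317/500; 183/500+317/500→1. L = 2177/1000 ≈ 2.1770.
Efficiency = H/L = 2.0841/2.1770 = 95.7%.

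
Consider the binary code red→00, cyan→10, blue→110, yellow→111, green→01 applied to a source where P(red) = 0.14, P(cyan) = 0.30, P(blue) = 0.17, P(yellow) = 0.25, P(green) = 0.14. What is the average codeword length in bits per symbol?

2.42 bits/symbol

L̄ = Σ pᵢ·ℓᵢ = 0.14·2 + 0.30·2 + 0.17·3 + 0.25·3 + 0.14·2 = 2.42 bits/symbol.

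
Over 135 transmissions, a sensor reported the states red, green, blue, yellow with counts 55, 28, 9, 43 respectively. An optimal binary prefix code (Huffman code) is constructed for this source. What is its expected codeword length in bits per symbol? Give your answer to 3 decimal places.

Probabilities are the counts divided by 135.
Repeatedly combine the two least-probable nodes; the expected code length is the sum of the merged weights.
merge 1/15 + 28/135 → 37/135
merge 37/135 + 43/135 → 16/27
merge 11/27 + 16/27 → 1
L = 37/135 + 16/27 + 1 = 28/15 ≈ 1.867 bits/symbol.

1.867 bits/symbol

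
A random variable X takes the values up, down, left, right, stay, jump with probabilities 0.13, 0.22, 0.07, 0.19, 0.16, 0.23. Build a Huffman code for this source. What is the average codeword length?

Repeatedly combine the two least-probable nodes; the expected code length is the sum of the merged weights.
merge 7/100 + 13/100 → 1/5
merge 4/25 + 19/100 → 7/20
merge 1/5 + 11/50 → 21/50
merge 23/100 + 7/20 → 29/50
merge 21/50 + 29/50 → 1
L = 1/5 + 7/20 + 21/50 + 29/50 + 1 = 51/20 = 2.55 bits/symbol.

2.55 bits/symbol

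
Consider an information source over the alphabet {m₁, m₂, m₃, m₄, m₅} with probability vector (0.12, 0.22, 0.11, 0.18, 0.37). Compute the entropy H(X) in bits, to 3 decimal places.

2.174 bits

H = −Σ pᵢ log₂ pᵢ.
−0.12·log₂(0.12) = 0.3671
−0.22·log₂(0.22) = 0.4806
−0.11·log₂(0.11) = 0.3503
−0.18·log₂(0.18) = 0.4453
−0.37·log₂(0.37) = 0.5307
Sum ≈ 2.1740 → 2.174 bits.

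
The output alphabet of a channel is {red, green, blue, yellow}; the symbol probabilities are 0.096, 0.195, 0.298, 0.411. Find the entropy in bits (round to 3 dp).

1.832 bits

H = −Σ pᵢ log₂ pᵢ.
−0.096·log₂(0.096) = 0.3246
−0.195·log₂(0.195) = 0.4599
−0.298·log₂(0.298) = 0.5205
−0.411·log₂(0.411) = 0.5272
Sum ≈ 1.8322 → 1.832 bits.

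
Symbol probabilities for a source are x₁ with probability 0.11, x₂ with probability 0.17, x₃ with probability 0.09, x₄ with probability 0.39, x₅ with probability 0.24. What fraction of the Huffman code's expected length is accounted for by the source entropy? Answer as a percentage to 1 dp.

Entropy H = −Σ p log₂ p ≈ 2.1215 bits.
Huffman merges: 9/100+11/100→1/5; 17/100+1/5→37/100; 6/25+37/100→61/100; 39/100+61/100→1. L = 109/50 ≈ 2.1800.
Efficiency = H/L = 2.1215/2.1800 = 97.3%.

97.3%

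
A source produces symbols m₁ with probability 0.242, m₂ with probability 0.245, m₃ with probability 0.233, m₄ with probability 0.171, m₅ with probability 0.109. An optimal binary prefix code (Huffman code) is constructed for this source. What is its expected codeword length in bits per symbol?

2.28 bits/symbol

Repeatedly combine the two least-probable nodes; the expected code length is the sum of the merged weights.
merge 109/1000 + 171/1000 → 7/25
merge 233/1000 + 121/500 → 19/40
merge 49/200 + 7/25 → 21/40
merge 19/40 + 21/40 → 1
L = 7/25 + 19/40 + 21/40 + 1 = 57/25 = 2.28 bits/symbol.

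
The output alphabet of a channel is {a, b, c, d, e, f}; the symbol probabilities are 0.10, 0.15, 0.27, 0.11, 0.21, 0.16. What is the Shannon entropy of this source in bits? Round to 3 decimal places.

2.499 bits

H = −Σ pᵢ log₂ pᵢ.
−0.10·log₂(0.10) = 0.3322
−0.15·log₂(0.15) = 0.4105
−0.27·log₂(0.27) = 0.5100
−0.11·log₂(0.11) = 0.3503
−0.21·log₂(0.21) = 0.4728
−0.16·log₂(0.16) = 0.4230
Sum ≈ 2.4989 → 2.499 bits.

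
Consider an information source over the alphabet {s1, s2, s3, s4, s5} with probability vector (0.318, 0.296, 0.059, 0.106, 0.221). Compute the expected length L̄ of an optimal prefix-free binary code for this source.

Repeatedly combine the two least-probable nodes; the expected code length is the sum of the merged weights.
merge 59/1000 + 53/500 → 33/200
merge 33/200 + 221/1000 → 193/500
merge 37/125 + 159/500 → 307/500
merge 193/500 + 307/500 → 1
L = 33/200 + 193/500 + 307/500 + 1 = 433/200 = 2.165 bits/symbol.

2.165 bits/symbol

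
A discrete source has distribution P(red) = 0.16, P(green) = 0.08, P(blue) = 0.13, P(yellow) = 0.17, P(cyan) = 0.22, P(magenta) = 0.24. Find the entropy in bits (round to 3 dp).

H = −Σ pᵢ log₂ pᵢ.
−0.16·log₂(0.16) = 0.4230
−0.08·log₂(0.08) = 0.2915
−0.13·log₂(0.13) = 0.3826
−0.17·log₂(0.17) = 0.4346
−0.22·log₂(0.22) = 0.4806
−0.24·log₂(0.24) = 0.4941
Sum ≈ 2.5065 → 2.506 bits.

2.506 bits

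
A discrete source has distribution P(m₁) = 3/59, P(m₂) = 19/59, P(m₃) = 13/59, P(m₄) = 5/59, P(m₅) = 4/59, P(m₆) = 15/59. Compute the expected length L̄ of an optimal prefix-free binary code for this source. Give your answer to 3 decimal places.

Repeatedly combine the two least-probable nodes; the expected code length is the sum of the merged weights.
merge 3/59 + 4/59 → 7/59
merge 5/59 + 7/59 → 12/59
merge 12/59 + 13/59 → 25/59
merge 15/59 + 19/59 → 34/59
merge 25/59 + 34/59 → 1
L = 7/59 + 12/59 + 25/59 + 34/59 + 1 = 137/59 ≈ 2.322 bits/symbol.

2.322 bits/symbol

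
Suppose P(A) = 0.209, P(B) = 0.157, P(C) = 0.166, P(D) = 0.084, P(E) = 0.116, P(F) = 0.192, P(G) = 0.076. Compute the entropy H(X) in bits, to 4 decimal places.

2.7218 bits

H = −Σ pᵢ log₂ pᵢ.
−0.209·log₂(0.209) = 0.4720
−0.157·log₂(0.157) = 0.4194
−0.166·log₂(0.166) = 0.4301
−0.084·log₂(0.084) = 0.3002
−0.116·log₂(0.116) = 0.3605
−0.192·log₂(0.192) = 0.4571
−0.076·log₂(0.076) = 0.2826
Sum ≈ 2.7218 → 2.7218 bits.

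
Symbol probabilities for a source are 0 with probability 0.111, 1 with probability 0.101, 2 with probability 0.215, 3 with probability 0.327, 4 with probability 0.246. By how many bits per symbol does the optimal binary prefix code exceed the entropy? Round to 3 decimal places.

Entropy H = −Σ p log₂ p ≈ 2.1879 bits.
Huffman merges: 101/1000+111/1000→53/250; 53/250+43/200→427/1000; 123/500+327/1000→573/1000; 427/1000+573/1000→1. L = 553/250 ≈ 2.2120.
L − H = 2.2120 − 2.1879 = 0.024 bits.

0.024 bits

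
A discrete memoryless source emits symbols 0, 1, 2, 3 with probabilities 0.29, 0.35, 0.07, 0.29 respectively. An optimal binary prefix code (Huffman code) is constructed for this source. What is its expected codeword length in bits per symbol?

2 bits/symbol

Repeatedly combine the two least-probable nodes; the expected code length is the sum of the merged weights.
merge 7/100 + 29/100 → 9/25
merge 29/100 + 7/20 → 16/25
merge 9/25 + 16/25 → 1
L = 9/25 + 16/25 + 1 = 2 bits/symbol.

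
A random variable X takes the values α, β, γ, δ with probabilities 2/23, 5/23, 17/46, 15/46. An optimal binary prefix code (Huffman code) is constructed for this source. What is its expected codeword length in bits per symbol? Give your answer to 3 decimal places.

Repeatedly combine the two least-probable nodes; the expected code length is the sum of the merged weights.
merge 2/23 + 5/23 → 7/23
merge 7/23 + 15/46 → 29/46
merge 17/46 + 29/46 → 1
L = 7/23 + 29/46 + 1 = 89/46 ≈ 1.935 bits/symbol.

1.935 bits/symbol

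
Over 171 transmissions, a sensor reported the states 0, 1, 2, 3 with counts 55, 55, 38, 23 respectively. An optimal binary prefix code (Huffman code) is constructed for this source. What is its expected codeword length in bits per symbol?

2 bits/symbol

Probabilities are the counts divided by 171.
Repeatedly combine the two least-probable nodes; the expected code length is the sum of the merged weights.
merge 23/171 + 2/9 → 61/171
merge 55/171 + 55/171 → 110/171
merge 61/171 + 110/171 → 1
L = 61/171 + 110/171 + 1 = 2 bits/symbol.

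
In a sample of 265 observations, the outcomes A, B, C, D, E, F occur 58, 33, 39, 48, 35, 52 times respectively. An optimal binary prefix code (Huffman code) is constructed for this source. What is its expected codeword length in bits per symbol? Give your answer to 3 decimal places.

Probabilities are the counts divided by 265.
Repeatedly combine the two least-probable nodes; the expected code length is the sum of the merged weights.
merge 33/265 + 7/53 → 68/265
merge 39/265 + 48/265 → 87/265
merge 52/265 + 58/265 → 22/53
merge 68/265 + 87/265 → 31/53
merge 22/53 + 31/53 → 1
L = 68/265 + 87/265 + 22/53 + 31/53 + 1 = 137/53 ≈ 2.585 bits/symbol.

2.585 bits/symbol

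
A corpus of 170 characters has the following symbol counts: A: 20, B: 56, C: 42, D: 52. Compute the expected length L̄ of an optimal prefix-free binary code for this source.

2 bits/symbol

Probabilities are the counts divided by 170.
Repeatedly combine the two least-probable nodes; the expected code length is the sum of the merged weights.
merge 2/17 + 21/85 → 31/85
merge 26/85 + 28/85 → 54/85
merge 31/85 + 54/85 → 1
L = 31/85 + 54/85 + 1 = 2 bits/symbol.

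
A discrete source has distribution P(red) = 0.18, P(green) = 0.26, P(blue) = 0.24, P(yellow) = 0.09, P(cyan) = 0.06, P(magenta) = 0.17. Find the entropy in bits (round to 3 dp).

H = −Σ pᵢ log₂ pᵢ.
−0.18·log₂(0.18) = 0.4453
−0.26·log₂(0.26) = 0.5053
−0.24·log₂(0.24) = 0.4941
−0.09·log₂(0.09) = 0.3127
−0.06·log₂(0.06) = 0.2435
−0.17·log₂(0.17) = 0.4346
Sum ≈ 2.4355 → 2.436 bits.

2.436 bits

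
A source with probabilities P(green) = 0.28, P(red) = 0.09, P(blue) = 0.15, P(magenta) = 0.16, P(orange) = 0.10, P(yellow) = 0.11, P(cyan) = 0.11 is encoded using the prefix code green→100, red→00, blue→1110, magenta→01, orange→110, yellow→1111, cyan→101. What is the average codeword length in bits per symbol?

L̄ = Σ pᵢ·ℓᵢ = 0.28·3 + 0.09·2 + 0.15·4 + 0.16·2 + 0.10·3 + 0.11·4 + 0.11·3 = 3.01 bits/symbol.

3.01 bits/symbol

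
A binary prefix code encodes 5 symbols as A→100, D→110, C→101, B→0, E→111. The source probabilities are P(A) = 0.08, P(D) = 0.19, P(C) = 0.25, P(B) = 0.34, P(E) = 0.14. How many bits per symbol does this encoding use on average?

2.32 bits/symbol

L̄ = Σ pᵢ·ℓᵢ = 0.08·3 + 0.19·3 + 0.25·3 + 0.34·1 + 0.14·3 = 2.32 bits/symbol.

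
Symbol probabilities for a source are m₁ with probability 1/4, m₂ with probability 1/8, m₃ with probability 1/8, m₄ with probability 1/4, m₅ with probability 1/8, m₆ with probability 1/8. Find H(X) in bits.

Each probability is a power of 1/2, so log₂(1/p) is an integer.
H = Σ p·log₂(1/p) = 1/4·2 + 1/8·3 + 1/8·3 + 1/4·2 + 1/8·3 + 1/8·3 = 2.5 bits.

2.5 bits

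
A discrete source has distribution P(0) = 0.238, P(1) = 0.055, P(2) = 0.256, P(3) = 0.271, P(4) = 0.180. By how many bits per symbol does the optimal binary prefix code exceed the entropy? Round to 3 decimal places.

Entropy H = −Σ p log₂ p ≈ 2.1820 bits.
Huffman merges: 11/200+9/50→47/200; 47/200+119/500→473/1000; 32/125+271/1000→527/1000; 473/1000+527/1000→1. L = 447/200 ≈ 2.2350.
L − H = 2.2350 − 2.1820 = 0.053 bits.

0.053 bits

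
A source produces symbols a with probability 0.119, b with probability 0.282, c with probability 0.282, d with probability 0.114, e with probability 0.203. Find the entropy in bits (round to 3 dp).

2.220 bits

H = −Σ pᵢ log₂ pᵢ.
−0.119·log₂(0.119) = 0.3654
−0.282·log₂(0.282) = 0.5150
−0.282·log₂(0.282) = 0.5150
−0.114·log₂(0.114) = 0.3571
−0.203·log₂(0.203) = 0.4670
Sum ≈ 2.2196 → 2.220 bits.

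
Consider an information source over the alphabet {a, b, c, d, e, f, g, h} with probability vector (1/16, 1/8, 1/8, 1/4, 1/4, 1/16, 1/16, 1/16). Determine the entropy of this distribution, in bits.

Each probability is a power of 1/2, so log₂(1/p) is an integer.
H = Σ p·log₂(1/p) = 1/16·4 + 1/8·3 + 1/8·3 + 1/4·2 + 1/4·2 + 1/16·4 + 1/16·4 + 1/16·4 = 2.75 bits.

2.75 bits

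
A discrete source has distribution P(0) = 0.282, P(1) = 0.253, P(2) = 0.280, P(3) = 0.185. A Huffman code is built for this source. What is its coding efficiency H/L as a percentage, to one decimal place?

99.1%

Entropy H = −Σ p log₂ p ≈ 1.9812 bits.
Huffman merges: 37/200+253/1000→219/500; 7/25+141/500→281/500; 219/500+281/500→1. L = 2 ≈ 2.0000.
Efficiency = H/L = 1.9812/2.0000 = 99.1%.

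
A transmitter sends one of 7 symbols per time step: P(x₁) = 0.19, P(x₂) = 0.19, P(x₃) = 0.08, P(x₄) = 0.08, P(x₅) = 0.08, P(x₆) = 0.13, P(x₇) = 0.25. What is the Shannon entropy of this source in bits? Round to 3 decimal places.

H = −Σ pᵢ log₂ pᵢ.
−0.19·log₂(0.19) = 0.4552
−0.19·log₂(0.19) = 0.4552
−0.08·log₂(0.08) = 0.2915
−0.08·log₂(0.08) = 0.2915
−0.08·log₂(0.08) = 0.2915
−0.13·log₂(0.13) = 0.3826
−0.25·log₂(0.25) = 0.5000
Sum ≈ 2.6676 → 2.668 bits.

2.668 bits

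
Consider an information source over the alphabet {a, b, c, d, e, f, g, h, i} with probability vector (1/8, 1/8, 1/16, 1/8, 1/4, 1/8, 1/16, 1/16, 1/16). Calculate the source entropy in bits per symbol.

Each probability is a power of 1/2, so log₂(1/p) is an integer.
H = Σ p·log₂(1/p) = 1/8·3 + 1/8·3 + 1/16·4 + 1/8·3 + 1/4·2 + 1/8·3 + 1/16·4 + 1/16·4 + 1/16·4 = 3 bits.

3 bits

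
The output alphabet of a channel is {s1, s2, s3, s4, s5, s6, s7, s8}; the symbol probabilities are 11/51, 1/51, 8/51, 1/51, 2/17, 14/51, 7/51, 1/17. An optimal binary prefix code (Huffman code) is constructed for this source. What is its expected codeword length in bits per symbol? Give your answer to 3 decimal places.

Repeatedly combine the two least-probable nodes; the expected code length is the sum of the merged weights.
merge 1/51 + 1/51 → 2/51
merge 2/51 + 1/17 → 5/51
merge 5/51 + 2/17 → 11/51
merge 7/51 + 8/51 → 5/17
merge 11/51 + 11/51 → 22/51
merge 14/51 + 5/17 → 29/51
merge 22/51 + 29/51 → 1
L = 2/51 + 5/51 + 11/51 + 5/17 + 22/51 + 29/51 + 1 = 45/17 ≈ 2.647 bits/symbol.

2.647 bits/symbol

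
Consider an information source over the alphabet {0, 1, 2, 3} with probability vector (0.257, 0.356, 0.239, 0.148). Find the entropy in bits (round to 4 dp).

1.9357 bits

H = −Σ pᵢ log₂ pᵢ.
−0.257·log₂(0.257) = 0.5038
−0.356·log₂(0.356) = 0.5305
−0.239·log₂(0.239) = 0.4935
−0.148·log₂(0.148) = 0.4079
Sum ≈ 1.9357 → 1.9357 bits.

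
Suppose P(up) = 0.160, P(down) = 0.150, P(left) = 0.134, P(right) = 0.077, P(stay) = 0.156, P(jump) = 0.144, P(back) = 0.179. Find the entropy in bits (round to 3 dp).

2.772 bits

H = −Σ pᵢ log₂ pᵢ.
−0.160·log₂(0.160) = 0.4230
−0.150·log₂(0.150) = 0.4105
−0.134·log₂(0.134) = 0.3886
−0.077·log₂(0.077) = 0.2848
−0.156·log₂(0.156) = 0.4181
−0.144·log₂(0.144) = 0.4026
−0.179·log₂(0.179) = 0.4443
Sum ≈ 2.7720 → 2.772 bits.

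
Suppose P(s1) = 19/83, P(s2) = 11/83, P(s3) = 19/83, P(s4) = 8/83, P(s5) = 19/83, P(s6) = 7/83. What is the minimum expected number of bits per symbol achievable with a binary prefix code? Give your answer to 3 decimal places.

Repeatedly combine the two least-probable nodes; the expected code length is the sum of the merged weights.
merge 7/83 + 8/83 → 15/83
merge 11/83 + 15/83 → 26/83
merge 19/83 + 19/83 → 38/83
merge 19/83 + 26/83 → 45/83
merge 38/83 + 45/83 → 1
L = 15/83 + 26/83 + 38/83 + 45/83 + 1 = 207/83 ≈ 2.494 bits/symbol.

2.494 bits/symbol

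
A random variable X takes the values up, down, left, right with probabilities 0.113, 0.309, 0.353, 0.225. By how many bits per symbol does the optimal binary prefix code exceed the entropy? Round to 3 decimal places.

0.092 bits

Entropy H = −Σ p log₂ p ≈ 1.8935 bits.
Huffman merges: 113/1000+9/40→169/500; 309/1000+169/500→647/1000; 353/1000+647/1000→1. L = 397/200 ≈ 1.9850.
L − H = 1.9850 − 1.8935 = 0.092 bits.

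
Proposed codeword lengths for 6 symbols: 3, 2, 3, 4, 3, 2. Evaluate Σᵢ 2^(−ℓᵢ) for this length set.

With common denominator 2^4 = 16: Σ 2^(−ℓᵢ) = 2/16 + 4/16 + 2/16 + 1/16 + 2/16 + 4/16 = 15/16 = 0.9375.

0.9375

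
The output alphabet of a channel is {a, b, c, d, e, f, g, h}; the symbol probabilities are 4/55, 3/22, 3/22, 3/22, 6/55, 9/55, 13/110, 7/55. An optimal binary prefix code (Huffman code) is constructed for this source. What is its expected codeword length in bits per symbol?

Repeatedly combine the two least-probable nodes; the expected code length is the sum of the merged weights.
merge 4/55 + 6/55 → 2/11
merge 13/110 + 7/55 → 27/110
merge 3/22 + 3/22 → 3/11
merge 3/22 + 9/55 → 3/10
merge 2/11 + 27/110 → 47/110
merge 3/11 + 3/10 → 63/110
merge 47/110 + 63/110 → 1
L = 2/11 + 27/110 + 3/11 + 3/10 + 47/110 + 63/110 + 1 = 3 bits/symbol.

3 bits/symbol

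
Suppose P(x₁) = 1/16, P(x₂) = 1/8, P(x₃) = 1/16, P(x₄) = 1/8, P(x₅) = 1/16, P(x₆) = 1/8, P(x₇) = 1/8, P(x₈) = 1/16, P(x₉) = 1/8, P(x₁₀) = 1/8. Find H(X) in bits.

Each probability is a power of 1/2, so log₂(1/p) is an integer.
H = Σ p·log₂(1/p) = 1/16·4 + 1/8·3 + 1/16·4 + 1/8·3 + 1/16·4 + 1/8·3 + 1/8·3 + 1/16·4 + 1/8·3 + 1/8·3 = 3.25 bits.

3.25 bits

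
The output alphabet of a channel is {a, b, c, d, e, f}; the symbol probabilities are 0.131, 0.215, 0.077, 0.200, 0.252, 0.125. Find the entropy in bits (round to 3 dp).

H = −Σ pᵢ log₂ pᵢ.
−0.131·log₂(0.131) = 0.3841
−0.215·log₂(0.215) = 0.4768
−0.077·log₂(0.077) = 0.2848
−0.200·log₂(0.200) = 0.4644
−0.252·log₂(0.252) = 0.5011
−0.125·log₂(0.125) = 0.3750
Sum ≈ 2.4862 → 2.486 bits.

2.486 bits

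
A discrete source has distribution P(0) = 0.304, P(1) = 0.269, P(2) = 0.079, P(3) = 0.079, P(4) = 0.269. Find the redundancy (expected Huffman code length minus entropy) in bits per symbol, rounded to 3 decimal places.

0.038 bits

Entropy H = −Σ p log₂ p ≈ 2.1200 bits.
Huffman merges: 79/1000+79/1000→79/500; 79/500+269/1000→427/1000; 269/1000+38/125→573/1000; 427/1000+573/1000→1. L = 1079/500 ≈ 2.1580.
L − H = 2.1580 − 2.1200 = 0.038 bits.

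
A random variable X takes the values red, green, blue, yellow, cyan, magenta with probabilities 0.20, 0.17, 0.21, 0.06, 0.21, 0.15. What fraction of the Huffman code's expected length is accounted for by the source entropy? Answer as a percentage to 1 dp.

Entropy H = −Σ p log₂ p ≈ 2.4987 bits.
Huffman merges: 3/50+3/20→21/100; 17/100+1/5→37/100; 21/100+21/100→21/50; 21/100+37/100→29/50; 21/50+29/50→1. L = 129/50 ≈ 2.5800.
Efficiency = H/L = 2.4987/2.5800 = 96.8%.

96.8%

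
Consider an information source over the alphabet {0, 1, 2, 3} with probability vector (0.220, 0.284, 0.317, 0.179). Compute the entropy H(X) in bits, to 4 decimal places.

1.9660 bits

H = −Σ pᵢ log₂ pᵢ.
−0.220·log₂(0.220) = 0.4806
−0.284·log₂(0.284) = 0.5158
−0.317·log₂(0.317) = 0.5254
−0.179·log₂(0.179) = 0.4443
Sum ≈ 1.9660 → 1.9660 bits.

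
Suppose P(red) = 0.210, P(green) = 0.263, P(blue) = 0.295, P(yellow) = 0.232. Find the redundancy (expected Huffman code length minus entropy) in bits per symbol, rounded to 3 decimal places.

Entropy H = −Σ p log₂ p ≈ 1.9882 bits.
Huffman merges: 21/100+29/125→221/500; 263/1000+59/200→279/500; 221/500+279/500→1. L = 2 ≈ 2.0000.
L − H = 2.0000 − 1.9882 = 0.012 bits.

0.012 bits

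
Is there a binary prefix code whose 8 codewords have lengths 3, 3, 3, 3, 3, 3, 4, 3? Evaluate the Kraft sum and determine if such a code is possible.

With common denominator 2^4 = 16: Σ 2^(−ℓᵢ) = 2/16 + 2/16 + 2/16 + 2/16 + 2/16 + 2/16 + 1/16 + 2/16 = 15/16 = 0.9375.
Kraft's inequality requires Σ ≤ 1; here Σ = 0.9375 ≤ 1, so such a prefix code exists.

0.9375; yes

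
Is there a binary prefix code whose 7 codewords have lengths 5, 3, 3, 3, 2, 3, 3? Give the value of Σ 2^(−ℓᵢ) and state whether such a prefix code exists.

With common denominator 2^5 = 32: Σ 2^(−ℓᵢ) = 1/32 + 4/32 + 4/32 + 4/32 + 8/32 + 4/32 + 4/32 = 29/32 = 0.90625.
Kraft's inequality requires Σ ≤ 1; here Σ = 0.90625 ≤ 1, so such a prefix code exists.

0.90625; yes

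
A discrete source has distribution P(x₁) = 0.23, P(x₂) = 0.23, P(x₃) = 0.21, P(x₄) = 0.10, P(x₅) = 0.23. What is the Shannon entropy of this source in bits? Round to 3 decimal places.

2.268 bits

H = −Σ pᵢ log₂ pᵢ.
−0.23·log₂(0.23) = 0.4877
−0.23·log₂(0.23) = 0.4877
−0.21·log₂(0.21) = 0.4728
−0.10·log₂(0.10) = 0.3322
−0.23·log₂(0.23) = 0.4877
Sum ≈ 2.2680 → 2.268 bits.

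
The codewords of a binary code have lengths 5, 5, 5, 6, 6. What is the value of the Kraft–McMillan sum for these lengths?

0.125

With common denominator 2^6 = 64: Σ 2^(−ℓᵢ) = 2/64 + 2/64 + 2/64 + 1/64 + 1/64 = 8/64 = 0.125.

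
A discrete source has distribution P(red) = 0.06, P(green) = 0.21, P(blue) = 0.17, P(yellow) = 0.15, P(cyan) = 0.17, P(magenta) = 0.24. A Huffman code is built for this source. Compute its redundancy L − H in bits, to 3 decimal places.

Entropy H = −Σ p log₂ p ≈ 2.4902 bits.
Huffman merges: 3/50+3/20→21/100; 17/100+17/100→17/50; 21/100+21/100→21/50; 6/25+17/50→29/50; 21/50+29/50→1. L = 51/20 ≈ 2.5500.
L − H = 2.5500 − 2.4902 = 0.060 bits.

0.060 bits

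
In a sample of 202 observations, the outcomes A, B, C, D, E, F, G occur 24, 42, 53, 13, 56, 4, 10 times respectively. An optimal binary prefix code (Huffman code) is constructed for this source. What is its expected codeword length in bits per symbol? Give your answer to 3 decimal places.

2.455 bits/symbol

Probabilities are the counts divided by 202.
Repeatedly combine the two least-probable nodes; the expected code length is the sum of the merged weights.
merge 2/101 + 5/101 → 7/101
merge 13/202 + 7/101 → 27/202
merge 12/101 + 27/202 → 51/202
merge 21/101 + 51/202 → 93/202
merge 53/202 + 28/101 → 109/202
merge 93/202 + 109/202 → 1
L = 7/101 + 27/202 + 51/202 + 93/202 + 109/202 + 1 = 248/101 ≈ 2.455 bits/symbol.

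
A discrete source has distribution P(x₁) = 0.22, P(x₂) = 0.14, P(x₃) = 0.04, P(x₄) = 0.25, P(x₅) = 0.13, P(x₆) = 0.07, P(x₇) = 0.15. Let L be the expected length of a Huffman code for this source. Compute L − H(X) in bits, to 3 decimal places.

0.015 bits

Entropy H = −Σ p log₂ p ≈ 2.6252 bits.
Huffman merges: 1/25+7/100→11/100; 11/100+13/100→6/25; 7/50+3/20→29/100; 11/50+6/25→23/50; 1/4+29/100→27/50; 23/50+27/50→1. L = 66/25 ≈ 2.6400.
L − H = 2.6400 − 2.6252 = 0.015 bits.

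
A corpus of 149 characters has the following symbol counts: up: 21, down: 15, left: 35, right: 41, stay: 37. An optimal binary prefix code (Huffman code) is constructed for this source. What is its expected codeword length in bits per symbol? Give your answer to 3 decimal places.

2.242 bits/symbol

Probabilities are the counts divided by 149.
Repeatedly combine the two least-probable nodes; the expected code length is the sum of the merged weights.
merge 15/149 + 21/149 → 36/149
merge 35/149 + 36/149 → 71/149
merge 37/149 + 41/149 → 78/149
merge 71/149 + 78/149 → 1
L = 36/149 + 71/149 + 78/149 + 1 = 334/149 ≈ 2.242 bits/symbol.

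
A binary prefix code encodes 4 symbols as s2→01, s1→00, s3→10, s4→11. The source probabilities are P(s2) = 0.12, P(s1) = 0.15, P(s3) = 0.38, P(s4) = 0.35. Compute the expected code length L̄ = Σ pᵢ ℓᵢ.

2 bits/symbol

L̄ = Σ pᵢ·ℓᵢ = 0.12·2 + 0.15·2 + 0.38·2 + 0.35·2 = 2 bits/symbol.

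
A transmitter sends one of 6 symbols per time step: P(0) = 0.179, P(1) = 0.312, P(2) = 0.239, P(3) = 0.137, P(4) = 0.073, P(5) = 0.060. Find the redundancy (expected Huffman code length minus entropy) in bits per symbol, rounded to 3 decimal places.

0.029 bits

Entropy H = −Σ p log₂ p ≈ 2.3741 bits.
Huffman merges: 3/50+73/1000→133/1000; 133/1000+137/1000→27/100; 179/1000+239/1000→209/500; 27/100+39/125→291/500; 209/500+291/500→1. L = 2403/1000 ≈ 2.4030.
L − H = 2.4030 − 2.3741 = 0.029 bits.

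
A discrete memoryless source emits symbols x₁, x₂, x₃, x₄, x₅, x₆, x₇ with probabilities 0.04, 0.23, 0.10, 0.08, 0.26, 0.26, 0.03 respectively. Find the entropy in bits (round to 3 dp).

2.459 bits

H = −Σ pᵢ log₂ pᵢ.
−0.04·log₂(0.04) = 0.1858
−0.23·log₂(0.23) = 0.4877
−0.10·log₂(0.10) = 0.3322
−0.08·log₂(0.08) = 0.2915
−0.26·log₂(0.26) = 0.5053
−0.26·log₂(0.26) = 0.5053
−0.03·log₂(0.03) = 0.1518
Sum ≈ 2.4595 → 2.459 bits.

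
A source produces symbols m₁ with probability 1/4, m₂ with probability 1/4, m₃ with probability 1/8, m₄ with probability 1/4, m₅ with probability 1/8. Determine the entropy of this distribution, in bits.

2.25 bits

Each probability is a power of 1/2, so log₂(1/p) is an integer.
H = Σ p·log₂(1/p) = 1/4·2 + 1/4·2 + 1/8·3 + 1/4·2 + 1/8·3 = 2.25 bits.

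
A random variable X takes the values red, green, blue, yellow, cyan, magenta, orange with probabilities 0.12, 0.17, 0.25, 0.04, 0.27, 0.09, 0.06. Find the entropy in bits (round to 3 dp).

2.554 bits

H = −Σ pᵢ log₂ pᵢ.
−0.12·log₂(0.12) = 0.3671
−0.17·log₂(0.17) = 0.4346
−0.25·log₂(0.25) = 0.5000
−0.04·log₂(0.04) = 0.1858
−0.27·log₂(0.27) = 0.5100
−0.09·log₂(0.09) = 0.3127
−0.06·log₂(0.06) = 0.2435
Sum ≈ 2.5536 → 2.554 bits.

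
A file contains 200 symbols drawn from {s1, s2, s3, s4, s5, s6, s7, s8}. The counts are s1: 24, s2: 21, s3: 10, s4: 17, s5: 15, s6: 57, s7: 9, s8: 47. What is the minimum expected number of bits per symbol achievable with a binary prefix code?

2.735 bits/symbol

Probabilities are the counts divided by 200.
Repeatedly combine the two least-probable nodes; the expected code length is the sum of the merged weights.
merge 9/200 + 1/20 → 19/200
merge 3/40 + 17/200 → 4/25
merge 19/200 + 21/200 → 1/5
merge 3/25 + 4/25 → 7/25
merge 1/5 + 47/200 → 87/200
merge 7/25 + 57/200 → 113/200
merge 87/200 + 113/200 → 1
L = 19/200 + 4/25 + 1/5 + 7/25 + 87/200 + 113/200 + 1 = 547/200 = 2.735 bits/symbol.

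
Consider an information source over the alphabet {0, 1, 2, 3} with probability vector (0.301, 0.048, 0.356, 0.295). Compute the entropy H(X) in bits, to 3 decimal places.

H = −Σ pᵢ log₂ pᵢ.
−0.301·log₂(0.301) = 0.5214
−0.048·log₂(0.048) = 0.2103
−0.356·log₂(0.356) = 0.5305
−0.295·log₂(0.295) = 0.5196
Sum ≈ 1.7817 → 1.782 bits.

1.782 bits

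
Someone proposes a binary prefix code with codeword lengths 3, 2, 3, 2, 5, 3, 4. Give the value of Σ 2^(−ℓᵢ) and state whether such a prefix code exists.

With common denominator 2^5 = 32: Σ 2^(−ℓᵢ) = 4/32 + 8/32 + 4/32 + 8/32 + 1/32 + 4/32 + 2/32 = 31/32 = 0.96875.
Kraft's inequality requires Σ ≤ 1; here Σ = 0.96875 ≤ 1, so such a prefix code exists.

0.96875; yes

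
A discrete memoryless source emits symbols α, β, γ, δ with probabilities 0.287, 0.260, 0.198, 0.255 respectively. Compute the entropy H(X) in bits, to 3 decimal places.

1.987 bits

H = −Σ pᵢ log₂ pᵢ.
−0.287·log₂(0.287) = 0.5169
−0.260·log₂(0.260) = 0.5053
−0.198·log₂(0.198) = 0.4626
−0.255·log₂(0.255) = 0.5027
Sum ≈ 1.9875 → 1.987 bits.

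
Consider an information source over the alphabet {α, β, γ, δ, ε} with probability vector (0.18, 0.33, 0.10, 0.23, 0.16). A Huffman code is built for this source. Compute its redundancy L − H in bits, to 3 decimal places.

Entropy H = −Σ p log₂ p ≈ 2.2160 bits.
Huffman merges: 1/10+4/25→13/50; 9/50+23/100→41/100; 13/50+33/100→59/100; 41/100+59/100→1. L = 113/50 ≈ 2.2600.
L − H = 2.2600 − 2.2160 = 0.044 bits.

0.044 bits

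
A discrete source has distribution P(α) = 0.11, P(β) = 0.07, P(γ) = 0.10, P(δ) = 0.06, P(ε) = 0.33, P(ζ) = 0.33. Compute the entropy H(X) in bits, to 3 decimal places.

2.250 bits

H = −Σ pᵢ log₂ pᵢ.
−0.11·log₂(0.11) = 0.3503
−0.07·log₂(0.07) = 0.2686
−0.10·log₂(0.10) = 0.3322
−0.06·log₂(0.06) = 0.2435
−0.33·log₂(0.33) = 0.5278
−0.33·log₂(0.33) = 0.5278
Sum ≈ 2.2502 → 2.250 bits.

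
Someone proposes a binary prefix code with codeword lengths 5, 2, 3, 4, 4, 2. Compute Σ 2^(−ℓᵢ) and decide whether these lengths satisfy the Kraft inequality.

0.78125; yes

With common denominator 2^5 = 32: Σ 2^(−ℓᵢ) = 1/32 + 8/32 + 4/32 + 2/32 + 2/32 + 8/32 = 25/32 = 0.78125.
Kraft's inequality requires Σ ≤ 1; here Σ = 0.78125 ≤ 1, so such a prefix code exists.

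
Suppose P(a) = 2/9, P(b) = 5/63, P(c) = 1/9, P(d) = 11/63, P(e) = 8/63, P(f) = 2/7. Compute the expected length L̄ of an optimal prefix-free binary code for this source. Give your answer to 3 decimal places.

2.492 bits/symbol

Repeatedly combine the two least-probable nodes; the expected code length is the sum of the merged weights.
merge 5/63 + 1/9 → 4/21
merge 8/63 + 11/63 → 19/63
merge 4/21 + 2/9 → 26/63
merge 2/7 + 19/63 → 37/63
merge 26/63 + 37/63 → 1
L = 4/21 + 19/63 + 26/63 + 37/63 + 1 = 157/63 ≈ 2.492 bits/symbol.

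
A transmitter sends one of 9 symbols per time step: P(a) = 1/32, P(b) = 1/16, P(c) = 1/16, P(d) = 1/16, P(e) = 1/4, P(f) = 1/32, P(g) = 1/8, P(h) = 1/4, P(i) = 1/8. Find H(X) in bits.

2.8125 bits

Each probability is a power of 1/2, so log₂(1/p) is an integer.
H = Σ p·log₂(1/p) = 1/32·5 + 1/16·4 + 1/16·4 + 1/16·4 + 1/4·2 + 1/32·5 + 1/8·3 + 1/4·2 + 1/8·3 = 2.8125 bits.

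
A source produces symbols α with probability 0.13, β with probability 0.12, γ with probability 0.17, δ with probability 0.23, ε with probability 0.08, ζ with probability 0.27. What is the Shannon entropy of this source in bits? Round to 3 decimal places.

2.473 bits

H = −Σ pᵢ log₂ pᵢ.
−0.13·log₂(0.13) = 0.3826
−0.12·log₂(0.12) = 0.3671
−0.17·log₂(0.17) = 0.4346
−0.23·log₂(0.23) = 0.4877
−0.08·log₂(0.08) = 0.2915
−0.27·log₂(0.27) = 0.5100
Sum ≈ 2.4735 → 2.473 bits.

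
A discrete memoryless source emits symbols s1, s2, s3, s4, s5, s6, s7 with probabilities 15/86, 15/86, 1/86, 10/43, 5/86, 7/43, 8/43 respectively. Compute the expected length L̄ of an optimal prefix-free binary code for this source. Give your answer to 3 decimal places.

2.651 bits/symbol

Repeatedly combine the two least-probable nodes; the expected code length is the sum of the merged weights.
merge 1/86 + 5/86 → 3/43
merge 3/43 + 7/43 → 10/43
merge 15/86 + 15/86 → 15/43
merge 8/43 + 10/43 → 18/43
merge 10/43 + 15/43 → 25/43
merge 18/43 + 25/43 → 1
L = 3/43 + 10/43 + 15/43 + 18/43 + 25/43 + 1 = 114/43 ≈ 2.651 bits/symbol.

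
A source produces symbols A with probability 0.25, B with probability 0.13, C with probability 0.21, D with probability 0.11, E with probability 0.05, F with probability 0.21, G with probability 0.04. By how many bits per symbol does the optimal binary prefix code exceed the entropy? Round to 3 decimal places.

0.040 bits

Entropy H = −Σ p log₂ p ≈ 2.5804 bits.
Huffman merges: 1/25+1/20→9/100; 9/100+11/100→1/5; 13/100+1/5→33/100; 21/100+21/100→21/50; 1/4+33/100→29/50; 21/50+29/50→1. L = 131/50 ≈ 2.6200.
L − H = 2.6200 − 2.5804 = 0.040 bits.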